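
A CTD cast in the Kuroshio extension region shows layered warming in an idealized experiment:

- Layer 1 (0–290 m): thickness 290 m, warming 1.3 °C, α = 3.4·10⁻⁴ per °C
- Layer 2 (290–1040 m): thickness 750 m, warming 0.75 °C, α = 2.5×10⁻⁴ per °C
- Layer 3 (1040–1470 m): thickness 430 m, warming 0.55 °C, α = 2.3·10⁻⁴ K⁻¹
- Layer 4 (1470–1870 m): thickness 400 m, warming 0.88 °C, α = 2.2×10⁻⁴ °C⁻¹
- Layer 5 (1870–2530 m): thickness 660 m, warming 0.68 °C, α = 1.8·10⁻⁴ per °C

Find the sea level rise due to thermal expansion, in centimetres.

Δh ≈ 48.1 cm

0–290 m: 290 × 3.4×10⁻⁴ × 1.3 = 0.12818 m
Layer 2: 2.5×10⁻⁴ × 0.75 × 750 = 0.140625 m
1040–1470 m: 430 × 0.55 × 2.3×10⁻⁴ = 0.054395 m
Layer 4: 2.2×10⁻⁴ × 400 × 0.88 = 0.07744 m
Layer 5: 660 × 0.68 × 1.8×10⁻⁴ = 0.080784 m
Δh = 0.12818 + 0.140625 + 0.054395 + 0.07744 + 0.080784 = 0.481424 m ≈ 48.1 cm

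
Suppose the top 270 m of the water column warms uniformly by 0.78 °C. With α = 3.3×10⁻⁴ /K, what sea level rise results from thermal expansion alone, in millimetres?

Δh = αΔT·H = 3.3×10⁻⁴ × 0.78 × 270 = 0.069498 m

69.5 mm of thermosteric rise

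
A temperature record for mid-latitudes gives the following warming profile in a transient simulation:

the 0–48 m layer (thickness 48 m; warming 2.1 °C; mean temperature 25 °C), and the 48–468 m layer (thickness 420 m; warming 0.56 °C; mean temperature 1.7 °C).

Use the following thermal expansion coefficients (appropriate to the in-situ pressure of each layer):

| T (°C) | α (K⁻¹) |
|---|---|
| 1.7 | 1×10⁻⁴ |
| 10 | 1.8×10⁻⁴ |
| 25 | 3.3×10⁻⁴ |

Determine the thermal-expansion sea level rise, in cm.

Layer 1 at 25 °C → α = 3.3×10⁻⁴ K⁻¹
Layer 2 at 1.7 °C → α = 1×10⁻⁴ K⁻¹
Layer 1: 3.3×10⁻⁴ × 2.1 × 48 = 0.033264 m
Layer 2: 1×10⁻⁴ × 0.56 × 420 = 0.02352 m
Δh = 0.033264 + 0.02352 = 0.056784 m ≈ 5.68 cm

5.68 cm of thermosteric rise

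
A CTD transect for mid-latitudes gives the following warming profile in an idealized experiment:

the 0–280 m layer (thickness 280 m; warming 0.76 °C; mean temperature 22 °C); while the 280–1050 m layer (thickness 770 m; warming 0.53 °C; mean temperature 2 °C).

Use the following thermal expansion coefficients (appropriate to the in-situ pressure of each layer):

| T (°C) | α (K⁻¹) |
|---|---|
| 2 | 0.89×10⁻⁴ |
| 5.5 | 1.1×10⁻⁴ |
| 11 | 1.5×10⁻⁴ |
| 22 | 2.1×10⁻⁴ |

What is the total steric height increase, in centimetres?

Layer 1 at 22 °C → α = 2.1×10⁻⁴ K⁻¹
Layer 2 at 2 °C → α = 0.89×10⁻⁴ K⁻¹
2.1×10⁻⁴ × 0.76 × 280 = 0.044688 m
Layer 2: 0.53 × 770 × 0.89×10⁻⁴ = 0.0363209 m
Δh = 0.044688 + 0.0363209 = 0.0810089 m

Δh = 8.10 cm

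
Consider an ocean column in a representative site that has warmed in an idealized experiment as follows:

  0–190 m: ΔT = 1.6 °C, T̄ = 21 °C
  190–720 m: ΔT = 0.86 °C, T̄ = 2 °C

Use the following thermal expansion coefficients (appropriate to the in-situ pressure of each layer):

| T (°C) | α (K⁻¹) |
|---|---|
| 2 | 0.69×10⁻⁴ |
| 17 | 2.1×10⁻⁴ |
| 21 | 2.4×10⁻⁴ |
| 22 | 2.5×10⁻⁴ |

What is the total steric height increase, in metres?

Layer 1 at 21 °C → α = 2.4×10⁻⁴ K⁻¹
Layer 2 at 2 °C → α = 0.69×10⁻⁴ K⁻¹
Layer 1: 190 × 1.6 × 2.4×10⁻⁴ = 0.07296 m
Layer 2: 0.86 × 530 × 0.69×10⁻⁴ = 0.0314502 m
Δh = 0.07296 + 0.0314502 = 0.1044102 m ≈ 0.104 m

Δh ≈ 0.104 m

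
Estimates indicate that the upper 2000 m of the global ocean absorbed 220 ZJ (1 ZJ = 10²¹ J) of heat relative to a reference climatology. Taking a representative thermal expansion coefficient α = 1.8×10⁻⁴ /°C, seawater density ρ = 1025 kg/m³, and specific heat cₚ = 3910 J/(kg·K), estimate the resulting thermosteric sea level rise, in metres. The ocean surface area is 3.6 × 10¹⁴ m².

Per unit area: Q = 220×10²¹ / (3.6×10¹⁴) ≈ 6.111×10⁸ J/m²
Δh = αQ/(ρcₚ) = 1.8×10⁻⁴ × 6.111×10⁸ / (1025 × 3910) ≈ 0.027446 m

0.0274 m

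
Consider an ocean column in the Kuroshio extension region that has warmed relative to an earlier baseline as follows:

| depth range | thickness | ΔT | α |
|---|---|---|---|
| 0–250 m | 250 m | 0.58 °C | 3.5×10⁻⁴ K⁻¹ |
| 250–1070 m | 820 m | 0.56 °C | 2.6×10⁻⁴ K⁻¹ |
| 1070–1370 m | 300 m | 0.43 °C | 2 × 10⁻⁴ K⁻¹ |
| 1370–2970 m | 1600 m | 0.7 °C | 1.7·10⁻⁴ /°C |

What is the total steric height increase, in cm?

3.5×10⁻⁴ × 0.58 × 250 = 0.05075 m
250–1070 m: 0.56 × 2.6×10⁻⁴ × 820 = 0.119392 m
0.43 × 300 × 2×10⁻⁴ = 0.02580 m
1.7×10⁻⁴ × 1600 × 0.7 = 0.19040 m
Δh = 0.05075 + 0.119392 + 0.02580 + 0.19040 = 0.386342 m

about 38.6 cm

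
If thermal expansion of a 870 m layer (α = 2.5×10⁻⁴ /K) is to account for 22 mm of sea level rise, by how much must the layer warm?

ΔT = Δh/(αH) = 0.022 / (2.5×10⁻⁴ × 870) ≈ 0.1011 K

about 0.10 K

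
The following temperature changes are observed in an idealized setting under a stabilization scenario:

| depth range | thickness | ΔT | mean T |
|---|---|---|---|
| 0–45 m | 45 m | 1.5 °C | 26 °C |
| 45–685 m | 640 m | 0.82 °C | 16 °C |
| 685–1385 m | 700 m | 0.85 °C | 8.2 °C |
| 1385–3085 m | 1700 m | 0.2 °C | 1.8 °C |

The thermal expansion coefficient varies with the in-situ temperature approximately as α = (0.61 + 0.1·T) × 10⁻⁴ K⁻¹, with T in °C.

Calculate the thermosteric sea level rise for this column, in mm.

250 mm of thermosteric rise

Layer 1: α = (0.61 + 0.1×26)×10⁻⁴ = 3.21×10⁻⁴ K⁻¹
Layer 2: α = (0.61 + 0.1×16)×10⁻⁴ = 2.21×10⁻⁴ K⁻¹
Layer 3: α = (0.61 + 0.1×8.2)×10⁻⁴ = 1.43×10⁻⁴ K⁻¹
Layer 4: α = (0.61 + 0.1×1.8)×10⁻⁴ = 0.79×10⁻⁴ K⁻¹
0–45 m: 45 × 3.21×10⁻⁴ × 1.5 = 0.0216675 m
2.21×10⁻⁴ × 0.82 × 640 = 0.1159808 m
1.43×10⁻⁴ × 700 × 0.85 = 0.085085 m
1385–3085 m: 0.79×10⁻⁴ × 0.2 × 1700 = 0.02686 m
Δh = 0.0216675 + 0.1159808 + 0.085085 + 0.02686 = 0.2495933 m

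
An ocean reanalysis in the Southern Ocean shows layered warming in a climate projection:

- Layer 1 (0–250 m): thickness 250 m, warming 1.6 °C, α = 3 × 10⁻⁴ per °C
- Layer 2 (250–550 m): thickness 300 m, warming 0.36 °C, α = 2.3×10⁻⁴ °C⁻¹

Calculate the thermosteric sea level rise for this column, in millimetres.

145 mm of thermosteric rise

Layer 1: 3×10⁻⁴ × 250 × 1.6 = 0.12000 m
Layer 2: 300 × 0.36 × 2.3×10⁻⁴ = 0.02484 m
Δh = 0.12000 + 0.02484 = 0.14484 m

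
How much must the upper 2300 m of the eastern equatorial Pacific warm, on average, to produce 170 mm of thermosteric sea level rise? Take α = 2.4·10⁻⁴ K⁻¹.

ΔT = Δh/(αH) = 0.17 / (2.4×10⁻⁴ × 2300) ≈ 0.3080 K

about 0.308 K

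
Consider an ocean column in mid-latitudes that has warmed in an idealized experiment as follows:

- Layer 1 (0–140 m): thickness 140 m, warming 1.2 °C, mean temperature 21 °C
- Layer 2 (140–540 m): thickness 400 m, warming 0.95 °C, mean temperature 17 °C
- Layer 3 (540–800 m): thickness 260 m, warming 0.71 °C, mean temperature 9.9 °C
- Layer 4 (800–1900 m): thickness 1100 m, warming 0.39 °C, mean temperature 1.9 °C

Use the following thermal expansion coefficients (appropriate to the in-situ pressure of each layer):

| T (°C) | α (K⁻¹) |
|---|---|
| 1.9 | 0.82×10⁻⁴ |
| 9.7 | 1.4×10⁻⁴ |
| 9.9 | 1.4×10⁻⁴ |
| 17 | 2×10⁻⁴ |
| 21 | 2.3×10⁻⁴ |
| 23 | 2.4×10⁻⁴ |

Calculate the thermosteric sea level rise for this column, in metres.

Layer 1 at 21 °C → α = 2.3×10⁻⁴ K⁻¹
Layer 2 at 17 °C → α = 2×10⁻⁴ K⁻¹
Layer 3 at 9.9 °C → α = 1.4×10⁻⁴ K⁻¹
Layer 4 at 1.9 °C → α = 0.82×10⁻⁴ K⁻¹
0–140 m: 2.3×10⁻⁴ × 140 × 1.2 = 0.03864 m
2×10⁻⁴ × 400 × 0.95 = 0.07600 m
540–800 m: 260 × 0.71 × 1.4×10⁻⁴ = 0.025844 m
Layer 4: 0.39 × 1100 × 0.82×10⁻⁴ = 0.035178 m
Δh = 0.03864 + 0.07600 + 0.025844 + 0.035178 = 0.175662 m ≈ 0.18 m

0.18 m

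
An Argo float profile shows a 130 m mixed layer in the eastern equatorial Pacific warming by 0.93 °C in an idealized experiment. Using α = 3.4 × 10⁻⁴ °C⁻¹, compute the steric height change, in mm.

Δh = αΔT·H = 3.4×10⁻⁴ × 0.93 × 130 = 0.041106 m

41 mm of thermosteric rise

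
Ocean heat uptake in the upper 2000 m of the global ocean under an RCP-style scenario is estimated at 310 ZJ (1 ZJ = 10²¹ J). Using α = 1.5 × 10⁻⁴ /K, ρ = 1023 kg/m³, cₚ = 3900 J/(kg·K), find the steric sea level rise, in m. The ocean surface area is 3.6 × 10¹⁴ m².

0.032 m

Per unit area: Q = 310×10²¹ / (3.6×10¹⁴) ≈ 8.611×10⁸ J/m²
Δh = αQ/(ρcₚ) = 1.5×10⁻⁴ × 8.611×10⁸ / (1023 × 3900) ≈ 0.032375 m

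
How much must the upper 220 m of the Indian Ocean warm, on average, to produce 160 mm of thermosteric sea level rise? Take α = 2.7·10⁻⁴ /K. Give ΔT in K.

about 2.69 K

ΔT = Δh/(αH) = 0.16 / (2.7×10⁻⁴ × 220) ≈ 2.694 K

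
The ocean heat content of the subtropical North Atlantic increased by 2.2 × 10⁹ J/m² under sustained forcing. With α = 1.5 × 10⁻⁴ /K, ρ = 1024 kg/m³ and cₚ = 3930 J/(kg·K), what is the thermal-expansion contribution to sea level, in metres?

0.0820 m

Δh = αQ/(ρcₚ) = 1.5×10⁻⁴ × 2.2×10⁹ / (1024 × 3930) ≈ 0.082001 m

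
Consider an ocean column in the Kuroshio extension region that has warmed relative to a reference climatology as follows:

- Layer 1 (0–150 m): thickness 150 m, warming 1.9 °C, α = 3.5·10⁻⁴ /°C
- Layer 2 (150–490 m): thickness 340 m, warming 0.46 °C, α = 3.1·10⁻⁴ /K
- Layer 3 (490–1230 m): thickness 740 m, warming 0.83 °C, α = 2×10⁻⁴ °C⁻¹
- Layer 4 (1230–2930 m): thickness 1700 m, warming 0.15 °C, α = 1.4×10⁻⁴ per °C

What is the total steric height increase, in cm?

Layer 1: 150 × 3.5×10⁻⁴ × 1.9 = 0.09975 m
Layer 2: 3.1×10⁻⁴ × 0.46 × 340 = 0.048484 m
0.83 × 2×10⁻⁴ × 740 = 0.12284 m
Layer 4: 0.15 × 1700 × 1.4×10⁻⁴ = 0.03570 m
Δh = 0.09975 + 0.048484 + 0.12284 + 0.03570 = 0.306774 m

31 cm of thermosteric rise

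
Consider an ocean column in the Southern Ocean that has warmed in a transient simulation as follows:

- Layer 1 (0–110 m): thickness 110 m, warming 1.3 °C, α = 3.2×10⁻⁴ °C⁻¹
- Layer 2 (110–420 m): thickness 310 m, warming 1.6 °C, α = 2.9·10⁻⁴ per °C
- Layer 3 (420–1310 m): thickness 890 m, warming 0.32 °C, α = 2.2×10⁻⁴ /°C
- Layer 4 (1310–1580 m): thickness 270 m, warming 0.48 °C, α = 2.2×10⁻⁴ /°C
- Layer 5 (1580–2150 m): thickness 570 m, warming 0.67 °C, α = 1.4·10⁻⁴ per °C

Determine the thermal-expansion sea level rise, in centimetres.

110 × 1.3 × 3.2×10⁻⁴ = 0.04576 m
310 × 1.6 × 2.9×10⁻⁴ = 0.14384 m
Layer 3: 890 × 2.2×10⁻⁴ × 0.32 = 0.062656 m
1310–1580 m: 2.2×10⁻⁴ × 270 × 0.48 = 0.028512 m
1580–2150 m: 1.4×10⁻⁴ × 0.67 × 570 = 0.053466 m
Δh = 0.04576 + 0.14384 + 0.062656 + 0.028512 + 0.053466 = 0.334234 m

Δh ≈ 33.4 cm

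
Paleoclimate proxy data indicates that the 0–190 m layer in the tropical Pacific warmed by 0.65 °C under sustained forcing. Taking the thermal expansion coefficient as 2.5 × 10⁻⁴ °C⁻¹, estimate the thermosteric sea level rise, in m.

Δh = αΔT·H = 2.5×10⁻⁴ × 0.65 × 190 = 0.030875 m

0.0309 m of thermosteric rise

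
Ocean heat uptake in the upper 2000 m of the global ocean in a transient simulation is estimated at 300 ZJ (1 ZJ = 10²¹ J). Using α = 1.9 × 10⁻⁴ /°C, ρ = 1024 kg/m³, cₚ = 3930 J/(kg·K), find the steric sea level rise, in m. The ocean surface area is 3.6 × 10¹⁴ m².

0.0393 m of thermosteric rise

Per unit area: Q = 300×10²¹ / (3.6×10¹⁴) ≈ 8.333×10⁸ J/m²
Δh = αQ/(ρcₚ) = 1.9×10⁻⁴ × 8.333×10⁸ / (1024 × 3930) ≈ 0.039343 m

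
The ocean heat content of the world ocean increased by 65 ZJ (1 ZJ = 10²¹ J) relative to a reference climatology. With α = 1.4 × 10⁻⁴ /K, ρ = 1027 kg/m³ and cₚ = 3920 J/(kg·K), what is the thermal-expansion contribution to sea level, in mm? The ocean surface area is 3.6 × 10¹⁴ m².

Δh = 6.28 mm

Per unit area: Q = 65×10²¹ / (3.6×10¹⁴) ≈ 1.806×10⁸ J/m²
Δh = αQ/(ρcₚ) = 1.4×10⁻⁴ × 1.806×10⁸ / (1027 × 3920) ≈ 0.0062804 m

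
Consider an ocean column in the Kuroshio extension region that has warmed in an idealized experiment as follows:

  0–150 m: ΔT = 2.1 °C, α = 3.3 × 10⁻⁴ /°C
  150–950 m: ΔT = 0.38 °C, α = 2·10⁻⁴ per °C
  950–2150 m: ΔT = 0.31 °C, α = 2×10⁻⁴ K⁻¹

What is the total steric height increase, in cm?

24 cm of thermosteric rise

Layer 1: 2.1 × 150 × 3.3×10⁻⁴ = 0.10395 m
800 × 0.38 × 2×10⁻⁴ = 0.06080 m
Layer 3: 0.31 × 1200 × 2×10⁻⁴ = 0.07440 m
Δh = 0.10395 + 0.06080 + 0.07440 = 0.23915 m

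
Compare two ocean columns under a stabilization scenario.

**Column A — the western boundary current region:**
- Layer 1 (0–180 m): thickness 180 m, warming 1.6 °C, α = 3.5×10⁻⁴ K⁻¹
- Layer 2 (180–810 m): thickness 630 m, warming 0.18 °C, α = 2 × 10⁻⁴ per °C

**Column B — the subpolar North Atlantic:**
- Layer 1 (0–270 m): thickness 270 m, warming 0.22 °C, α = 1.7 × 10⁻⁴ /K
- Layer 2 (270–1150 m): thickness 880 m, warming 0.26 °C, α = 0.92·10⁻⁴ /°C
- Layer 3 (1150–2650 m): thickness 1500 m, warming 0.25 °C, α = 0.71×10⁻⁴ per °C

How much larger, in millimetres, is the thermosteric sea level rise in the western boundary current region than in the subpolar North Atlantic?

A 1.6 × 180 × 3.5×10⁻⁴ = 0.10080 m
A 630 × 2×10⁻⁴ × 0.18 = 0.02268 m
A total: 0.12348 m
B Layer 1: 1.7×10⁻⁴ × 0.22 × 270 = 0.010098 m
B 270–1150 m: 0.26 × 880 × 0.92×10⁻⁴ = 0.0210496 m
B Layer 3: 1500 × 0.25 × 0.71×10⁻⁴ = 0.026625 m
B total: 0.0577726 m
Difference: 0.12348 − 0.0577726 = 0.0657074 m

66 mm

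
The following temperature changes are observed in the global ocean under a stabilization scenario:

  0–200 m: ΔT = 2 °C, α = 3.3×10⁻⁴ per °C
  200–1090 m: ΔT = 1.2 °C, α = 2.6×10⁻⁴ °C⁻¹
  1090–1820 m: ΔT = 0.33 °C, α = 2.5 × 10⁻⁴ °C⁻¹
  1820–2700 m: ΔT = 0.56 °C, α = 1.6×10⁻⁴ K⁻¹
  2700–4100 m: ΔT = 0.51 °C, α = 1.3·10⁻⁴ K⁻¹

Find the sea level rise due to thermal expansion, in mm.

0–200 m: 3.3×10⁻⁴ × 200 × 2 = 0.13200 m
Layer 2: 1.2 × 890 × 2.6×10⁻⁴ = 0.27768 m
1090–1820 m: 730 × 0.33 × 2.5×10⁻⁴ = 0.060225 m
1.6×10⁻⁴ × 880 × 0.56 = 0.078848 m
Layer 5: 0.51 × 1400 × 1.3×10⁻⁴ = 0.09282 m
Δh = 0.13200 + 0.27768 + 0.060225 + 0.078848 + 0.09282 = 0.641573 m

about 642 mm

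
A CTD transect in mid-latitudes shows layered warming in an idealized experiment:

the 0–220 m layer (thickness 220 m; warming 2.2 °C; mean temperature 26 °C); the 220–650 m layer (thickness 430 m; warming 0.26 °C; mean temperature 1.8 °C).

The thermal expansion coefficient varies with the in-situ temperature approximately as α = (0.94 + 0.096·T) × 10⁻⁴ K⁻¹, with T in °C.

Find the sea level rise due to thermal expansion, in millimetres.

Layer 1: α = (0.94 + 0.096×26)×10⁻⁴ = 3.436×10⁻⁴ K⁻¹
Layer 2: α = (0.94 + 0.096×1.8)×10⁻⁴ = 1.1128×10⁻⁴ K⁻¹
2.2 × 220 × 3.436×10⁻⁴ = 0.1663024 m
220–650 m: 0.26 × 1.1128×10⁻⁴ × 430 = 0.012441104 m
Δh = 0.1663024 + 0.012441104 = 0.178743504 m ≈ 179 mm

179 mm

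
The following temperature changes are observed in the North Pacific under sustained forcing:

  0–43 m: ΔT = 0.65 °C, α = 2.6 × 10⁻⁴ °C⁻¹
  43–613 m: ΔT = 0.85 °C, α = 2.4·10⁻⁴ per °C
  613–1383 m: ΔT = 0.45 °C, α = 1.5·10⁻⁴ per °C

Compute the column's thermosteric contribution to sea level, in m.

Layer 1: 43 × 2.6×10⁻⁴ × 0.65 = 0.007267 m
0.85 × 2.4×10⁻⁴ × 570 = 0.11628 m
1.5×10⁻⁴ × 770 × 0.45 = 0.051975 m
Δh = 0.007267 + 0.11628 + 0.051975 = 0.175522 m ≈ 0.176 m

0.176 m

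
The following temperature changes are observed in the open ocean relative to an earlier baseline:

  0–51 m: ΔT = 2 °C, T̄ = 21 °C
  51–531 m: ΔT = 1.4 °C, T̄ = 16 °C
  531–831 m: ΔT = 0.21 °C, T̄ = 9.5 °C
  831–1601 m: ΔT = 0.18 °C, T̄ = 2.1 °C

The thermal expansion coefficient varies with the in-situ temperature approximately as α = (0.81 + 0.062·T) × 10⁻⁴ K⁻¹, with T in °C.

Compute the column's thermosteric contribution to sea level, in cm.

Layer 1: α = (0.81 + 0.062×21)×10⁻⁴ = 2.112×10⁻⁴ K⁻¹
Layer 2: α = (0.81 + 0.062×16)×10⁻⁴ = 1.802×10⁻⁴ K⁻¹
Layer 3: α = (0.81 + 0.062×9.5)×10⁻⁴ = 1.399×10⁻⁴ K⁻¹
Layer 4: α = (0.81 + 0.062×2.1)×10⁻⁴ = 0.9402×10⁻⁴ K⁻¹
Layer 1: 2.112×10⁻⁴ × 51 × 2 = 0.0215424 m
480 × 1.4 × 1.802×10⁻⁴ = 0.1210944 m
531–831 m: 300 × 1.399×10⁻⁴ × 0.21 = 0.0088137 m
831–1601 m: 770 × 0.9402×10⁻⁴ × 0.18 = 0.013031172 m
Δh = 0.0215424 + 0.1210944 + 0.0088137 + 0.013031172 = 0.164481672 m

16.4 cm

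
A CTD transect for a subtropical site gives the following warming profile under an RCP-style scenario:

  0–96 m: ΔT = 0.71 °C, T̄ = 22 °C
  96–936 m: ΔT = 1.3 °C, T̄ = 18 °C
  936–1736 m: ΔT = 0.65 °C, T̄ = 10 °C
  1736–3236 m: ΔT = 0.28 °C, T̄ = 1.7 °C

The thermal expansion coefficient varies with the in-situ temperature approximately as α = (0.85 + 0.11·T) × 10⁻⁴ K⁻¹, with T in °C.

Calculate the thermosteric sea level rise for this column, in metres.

Layer 1: α = (0.85 + 0.11×22)×10⁻⁴ = 3.27×10⁻⁴ K⁻¹
Layer 2: α = (0.85 + 0.11×18)×10⁻⁴ = 2.83×10⁻⁴ K⁻¹
Layer 3: α = (0.85 + 0.11×10)×10⁻⁴ = 1.95×10⁻⁴ K⁻¹
Layer 4: α = (0.85 + 0.11×1.7)×10⁻⁴ = 1.037×10⁻⁴ K⁻¹
3.27×10⁻⁴ × 96 × 0.71 = 0.02228832 m
96–936 m: 2.83×10⁻⁴ × 840 × 1.3 = 0.309036 m
936–1736 m: 1.95×10⁻⁴ × 0.65 × 800 = 0.10140 m
1500 × 0.28 × 1.037×10⁻⁴ = 0.043554 m
Δh = 0.02228832 + 0.309036 + 0.10140 + 0.043554 = 0.47627832 m

0.476 m of thermosteric rise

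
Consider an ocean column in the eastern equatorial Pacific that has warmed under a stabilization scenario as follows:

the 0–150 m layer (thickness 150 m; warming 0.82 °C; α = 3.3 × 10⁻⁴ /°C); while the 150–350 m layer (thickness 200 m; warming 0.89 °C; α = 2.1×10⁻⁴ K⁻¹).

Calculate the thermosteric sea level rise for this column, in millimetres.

Δh ≈ 78.0 mm

Layer 1: 0.82 × 3.3×10⁻⁴ × 150 = 0.04059 m
150–350 m: 0.89 × 200 × 2.1×10⁻⁴ = 0.03738 m
Δh = 0.04059 + 0.03738 = 0.07797 m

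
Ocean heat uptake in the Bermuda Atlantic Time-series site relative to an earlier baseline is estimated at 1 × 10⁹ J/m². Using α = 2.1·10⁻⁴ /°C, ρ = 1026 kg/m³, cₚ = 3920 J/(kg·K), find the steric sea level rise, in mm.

Δh = 52.2 mm

Δh = αQ/(ρcₚ) = 2.1×10⁻⁴ × 1×10⁹ / (1026 × 3920) ≈ 0.052214 m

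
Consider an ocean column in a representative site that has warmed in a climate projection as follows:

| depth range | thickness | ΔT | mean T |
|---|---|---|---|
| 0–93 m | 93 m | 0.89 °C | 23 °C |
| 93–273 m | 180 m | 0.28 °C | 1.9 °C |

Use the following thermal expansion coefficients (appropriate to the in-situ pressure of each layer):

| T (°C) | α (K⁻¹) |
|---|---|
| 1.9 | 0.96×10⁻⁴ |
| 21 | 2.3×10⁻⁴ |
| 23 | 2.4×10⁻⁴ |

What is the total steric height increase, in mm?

Layer 1 at 23 °C → α = 2.4×10⁻⁴ K⁻¹
Layer 2 at 1.9 °C → α = 0.96×10⁻⁴ K⁻¹
Layer 1: 2.4×10⁻⁴ × 0.89 × 93 = 0.0198648 m
0.96×10⁻⁴ × 180 × 0.28 = 0.0048384 m
Δh = 0.0198648 + 0.0048384 = 0.0247032 m ≈ 24.7 mm

about 24.7 mm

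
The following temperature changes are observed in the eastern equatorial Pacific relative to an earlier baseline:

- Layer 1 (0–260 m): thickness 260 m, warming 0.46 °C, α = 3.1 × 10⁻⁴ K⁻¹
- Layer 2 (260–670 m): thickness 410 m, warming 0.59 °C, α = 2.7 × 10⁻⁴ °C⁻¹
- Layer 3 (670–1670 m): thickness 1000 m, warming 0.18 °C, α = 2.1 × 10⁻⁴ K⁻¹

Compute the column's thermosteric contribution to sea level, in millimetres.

about 140 mm

260 × 0.46 × 3.1×10⁻⁴ = 0.037076 m
Layer 2: 2.7×10⁻⁴ × 0.59 × 410 = 0.065313 m
Layer 3: 2.1×10⁻⁴ × 1000 × 0.18 = 0.03780 m
Δh = 0.037076 + 0.065313 + 0.03780 = 0.140189 m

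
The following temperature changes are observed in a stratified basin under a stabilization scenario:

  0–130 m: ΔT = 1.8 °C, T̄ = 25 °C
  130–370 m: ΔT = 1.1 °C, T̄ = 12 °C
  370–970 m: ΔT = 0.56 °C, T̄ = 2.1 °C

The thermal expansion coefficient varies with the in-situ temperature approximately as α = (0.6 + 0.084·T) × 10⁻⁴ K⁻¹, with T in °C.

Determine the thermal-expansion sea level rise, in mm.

132 mm of thermosteric rise

Layer 1: α = (0.6 + 0.084×25)×10⁻⁴ = 2.7×10⁻⁴ K⁻¹
Layer 2: α = (0.6 + 0.084×12)×10⁻⁴ = 1.608×10⁻⁴ K⁻¹
Layer 3: α = (0.6 + 0.084×2.1)×10⁻⁴ = 0.7764×10⁻⁴ K⁻¹
Layer 1: 130 × 1.8 × 2.7×10⁻⁴ = 0.06318 m
1.1 × 240 × 1.608×10⁻⁴ = 0.0424512 m
0.56 × 600 × 0.7764×10⁻⁴ = 0.02608704 m
Δh = 0.06318 + 0.0424512 + 0.02608704 = 0.13171824 m ≈ 132 mm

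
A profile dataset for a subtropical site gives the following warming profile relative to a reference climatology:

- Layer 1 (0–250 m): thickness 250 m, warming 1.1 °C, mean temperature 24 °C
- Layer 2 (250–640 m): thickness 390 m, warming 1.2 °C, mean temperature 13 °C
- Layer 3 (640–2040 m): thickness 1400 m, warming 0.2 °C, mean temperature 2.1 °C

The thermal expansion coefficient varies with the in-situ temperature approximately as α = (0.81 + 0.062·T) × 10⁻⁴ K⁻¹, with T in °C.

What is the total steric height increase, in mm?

Layer 1: α = (0.81 + 0.062×24)×10⁻⁴ = 2.298×10⁻⁴ K⁻¹
Layer 2: α = (0.81 + 0.062×13)×10⁻⁴ = 1.616×10⁻⁴ K⁻¹
Layer 3: α = (0.81 + 0.062×2.1)×10⁻⁴ = 0.9402×10⁻⁴ K⁻¹
Layer 1: 250 × 2.298×10⁻⁴ × 1.1 = 0.063195 m
1.616×10⁻⁴ × 1.2 × 390 = 0.0756288 m
640–2040 m: 1400 × 0.2 × 0.9402×10⁻⁴ = 0.0263256 m
Δh = 0.063195 + 0.0756288 + 0.0263256 = 0.1651494 m ≈ 170 mm

170 mm of thermosteric rise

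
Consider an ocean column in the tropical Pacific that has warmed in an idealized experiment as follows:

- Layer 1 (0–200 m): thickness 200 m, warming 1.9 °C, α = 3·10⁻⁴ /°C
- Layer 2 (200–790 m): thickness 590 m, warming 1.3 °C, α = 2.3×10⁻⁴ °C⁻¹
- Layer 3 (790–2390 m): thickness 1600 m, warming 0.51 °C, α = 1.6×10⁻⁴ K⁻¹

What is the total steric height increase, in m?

0.421 m

Layer 1: 1.9 × 200 × 3×10⁻⁴ = 0.11400 m
200–790 m: 2.3×10⁻⁴ × 1.3 × 590 = 0.17641 m
1.6×10⁻⁴ × 0.51 × 1600 = 0.13056 m
Δh = 0.11400 + 0.17641 + 0.13056 = 0.42097 m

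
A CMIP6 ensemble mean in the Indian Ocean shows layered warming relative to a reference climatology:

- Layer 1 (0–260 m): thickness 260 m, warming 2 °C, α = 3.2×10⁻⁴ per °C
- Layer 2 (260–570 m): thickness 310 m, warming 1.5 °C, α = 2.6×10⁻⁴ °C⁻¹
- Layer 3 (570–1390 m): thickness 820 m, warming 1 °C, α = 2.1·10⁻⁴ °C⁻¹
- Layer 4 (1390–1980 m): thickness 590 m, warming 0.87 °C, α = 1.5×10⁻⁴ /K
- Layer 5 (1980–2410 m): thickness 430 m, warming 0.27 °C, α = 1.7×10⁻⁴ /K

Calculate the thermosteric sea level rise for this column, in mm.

about 556 mm

Layer 1: 260 × 3.2×10⁻⁴ × 2 = 0.16640 m
260–570 m: 1.5 × 2.6×10⁻⁴ × 310 = 0.12090 m
Layer 3: 2.1×10⁻⁴ × 820 × 1 = 0.17220 m
1390–1980 m: 590 × 0.87 × 1.5×10⁻⁴ = 0.076995 m
1.7×10⁻⁴ × 0.27 × 430 = 0.019737 m
Δh = 0.16640 + 0.12090 + 0.17220 + 0.076995 + 0.019737 = 0.556232 m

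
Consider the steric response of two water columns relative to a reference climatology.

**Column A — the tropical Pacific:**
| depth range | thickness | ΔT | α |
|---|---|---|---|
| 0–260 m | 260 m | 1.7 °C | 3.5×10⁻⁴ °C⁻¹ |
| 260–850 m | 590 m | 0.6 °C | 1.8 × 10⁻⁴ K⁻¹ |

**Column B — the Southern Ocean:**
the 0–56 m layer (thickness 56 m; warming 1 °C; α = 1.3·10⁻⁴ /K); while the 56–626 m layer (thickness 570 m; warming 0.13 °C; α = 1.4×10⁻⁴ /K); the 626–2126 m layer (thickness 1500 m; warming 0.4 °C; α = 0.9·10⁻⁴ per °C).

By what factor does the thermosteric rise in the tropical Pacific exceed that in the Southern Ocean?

≈ 3.05×

A Layer 1: 3.5×10⁻⁴ × 1.7 × 260 = 0.15470 m
A 590 × 1.8×10⁻⁴ × 0.6 = 0.06372 m
A total: 0.21842 m
B 0–56 m: 1 × 56 × 1.3×10⁻⁴ = 0.00728 m
B Layer 2: 1.4×10⁻⁴ × 570 × 0.13 = 0.010374 m
B 0.9×10⁻⁴ × 0.4 × 1500 = 0.05400 m
B total: 0.071654 m
Ratio: 0.21842 / 0.071654 ≈ 3.048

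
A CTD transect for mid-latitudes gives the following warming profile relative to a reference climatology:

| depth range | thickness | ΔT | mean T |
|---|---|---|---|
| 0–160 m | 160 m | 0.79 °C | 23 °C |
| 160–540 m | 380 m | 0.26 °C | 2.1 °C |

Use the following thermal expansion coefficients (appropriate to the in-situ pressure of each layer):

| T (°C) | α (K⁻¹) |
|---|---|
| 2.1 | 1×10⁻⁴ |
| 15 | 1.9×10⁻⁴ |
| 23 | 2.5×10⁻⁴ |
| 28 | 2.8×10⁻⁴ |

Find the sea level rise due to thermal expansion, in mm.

41.5 mm

Layer 1 at 23 °C → α = 2.5×10⁻⁴ K⁻¹
Layer 2 at 2.1 °C → α = 1×10⁻⁴ K⁻¹
0–160 m: 2.5×10⁻⁴ × 0.79 × 160 = 0.03160 m
160–540 m: 1×10⁻⁴ × 0.26 × 380 = 0.00988 m
Δh = 0.03160 + 0.00988 = 0.04148 m ≈ 41.5 mm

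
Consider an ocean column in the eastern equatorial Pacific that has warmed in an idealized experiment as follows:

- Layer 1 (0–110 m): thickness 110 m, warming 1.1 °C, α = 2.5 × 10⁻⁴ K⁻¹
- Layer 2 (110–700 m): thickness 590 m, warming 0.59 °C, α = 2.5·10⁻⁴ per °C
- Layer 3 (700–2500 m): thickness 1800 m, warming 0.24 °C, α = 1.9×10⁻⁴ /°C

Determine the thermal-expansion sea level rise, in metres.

0–110 m: 2.5×10⁻⁴ × 1.1 × 110 = 0.03025 m
Layer 2: 0.59 × 2.5×10⁻⁴ × 590 = 0.087025 m
1800 × 1.9×10⁻⁴ × 0.24 = 0.08208 m
Δh = 0.03025 + 0.087025 + 0.08208 = 0.199355 m ≈ 0.20 m

about 0.20 m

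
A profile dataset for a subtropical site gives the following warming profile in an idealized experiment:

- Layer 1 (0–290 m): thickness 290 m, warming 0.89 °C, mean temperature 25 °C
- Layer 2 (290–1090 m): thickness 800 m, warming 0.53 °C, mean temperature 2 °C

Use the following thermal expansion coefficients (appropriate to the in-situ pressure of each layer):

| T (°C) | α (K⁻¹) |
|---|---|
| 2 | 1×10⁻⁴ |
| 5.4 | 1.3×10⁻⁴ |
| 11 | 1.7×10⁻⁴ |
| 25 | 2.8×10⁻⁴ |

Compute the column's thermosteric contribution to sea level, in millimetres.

Δh = 115 mm

Layer 1 at 25 °C → α = 2.8×10⁻⁴ K⁻¹
Layer 2 at 2 °C → α = 1×10⁻⁴ K⁻¹
2.8×10⁻⁴ × 290 × 0.89 = 0.072268 m
800 × 1×10⁻⁴ × 0.53 = 0.04240 m
Δh = 0.072268 + 0.04240 = 0.114668 m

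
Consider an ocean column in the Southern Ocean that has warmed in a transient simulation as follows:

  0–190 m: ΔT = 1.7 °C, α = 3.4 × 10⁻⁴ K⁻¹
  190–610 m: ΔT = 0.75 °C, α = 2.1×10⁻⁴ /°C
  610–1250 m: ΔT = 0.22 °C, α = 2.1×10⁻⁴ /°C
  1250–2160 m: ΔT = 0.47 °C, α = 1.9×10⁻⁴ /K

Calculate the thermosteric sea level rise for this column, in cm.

0–190 m: 190 × 1.7 × 3.4×10⁻⁴ = 0.10982 m
420 × 0.75 × 2.1×10⁻⁴ = 0.06615 m
610–1250 m: 640 × 2.1×10⁻⁴ × 0.22 = 0.029568 m
0.47 × 910 × 1.9×10⁻⁴ = 0.081263 m
Δh = 0.10982 + 0.06615 + 0.029568 + 0.081263 = 0.286801 m

28.7 cm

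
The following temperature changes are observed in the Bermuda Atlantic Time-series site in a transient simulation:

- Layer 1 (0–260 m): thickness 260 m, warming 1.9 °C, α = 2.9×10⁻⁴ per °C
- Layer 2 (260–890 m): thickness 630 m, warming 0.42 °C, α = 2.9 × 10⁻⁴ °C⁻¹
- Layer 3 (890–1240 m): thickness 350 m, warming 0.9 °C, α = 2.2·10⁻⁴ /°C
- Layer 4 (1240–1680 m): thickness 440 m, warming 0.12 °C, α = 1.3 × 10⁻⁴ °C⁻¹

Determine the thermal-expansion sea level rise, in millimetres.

Layer 1: 1.9 × 260 × 2.9×10⁻⁴ = 0.14326 m
Layer 2: 630 × 2.9×10⁻⁴ × 0.42 = 0.076734 m
890–1240 m: 2.2×10⁻⁴ × 350 × 0.9 = 0.06930 m
Layer 4: 440 × 0.12 × 1.3×10⁻⁴ = 0.006864 m
Δh = 0.14326 + 0.076734 + 0.06930 + 0.006864 = 0.296158 m

Δh = 296 mm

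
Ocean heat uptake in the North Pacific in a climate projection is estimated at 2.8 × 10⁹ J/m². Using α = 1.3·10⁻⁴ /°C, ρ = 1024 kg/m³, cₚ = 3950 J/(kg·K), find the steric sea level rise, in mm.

about 90.0 mm

Δh = αQ/(ρcₚ) = 1.3×10⁻⁴ × 2.8×10⁹ / (1024 × 3950) ≈ 0.089992 m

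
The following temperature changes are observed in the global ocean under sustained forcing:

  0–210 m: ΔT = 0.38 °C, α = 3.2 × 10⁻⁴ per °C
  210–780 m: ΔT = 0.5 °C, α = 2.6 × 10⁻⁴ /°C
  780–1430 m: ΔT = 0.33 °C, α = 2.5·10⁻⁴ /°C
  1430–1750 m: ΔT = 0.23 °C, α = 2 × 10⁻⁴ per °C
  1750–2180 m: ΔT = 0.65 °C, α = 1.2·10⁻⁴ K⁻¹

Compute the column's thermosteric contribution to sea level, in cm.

0–210 m: 3.2×10⁻⁴ × 0.38 × 210 = 0.025536 m
0.5 × 2.6×10⁻⁴ × 570 = 0.07410 m
780–1430 m: 2.5×10⁻⁴ × 650 × 0.33 = 0.053625 m
1430–1750 m: 320 × 0.23 × 2×10⁻⁴ = 0.01472 m
Layer 5: 1.2×10⁻⁴ × 430 × 0.65 = 0.03354 m
Δh = 0.025536 + 0.07410 + 0.053625 + 0.01472 + 0.03354 = 0.201521 m

20.2 cm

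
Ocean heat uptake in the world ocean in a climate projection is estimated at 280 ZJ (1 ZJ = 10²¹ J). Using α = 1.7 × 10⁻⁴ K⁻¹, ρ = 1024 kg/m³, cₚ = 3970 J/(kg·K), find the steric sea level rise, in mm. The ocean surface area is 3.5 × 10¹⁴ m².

Per unit area: Q = 280×10²¹ / (3.5×10¹⁴) = 8×10⁸ J/m²
Δh = αQ/(ρcₚ) = 1.7×10⁻⁴ × 8×10⁸ / (1024 × 3970) ≈ 0.033454 m

33.5 mm of thermosteric rise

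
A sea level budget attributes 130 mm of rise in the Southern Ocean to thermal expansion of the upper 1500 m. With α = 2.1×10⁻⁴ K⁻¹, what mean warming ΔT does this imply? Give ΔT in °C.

0.413 °C

ΔT = Δh/(αH) = 0.13 / (2.1×10⁻⁴ × 1500) ≈ 0.4127 °C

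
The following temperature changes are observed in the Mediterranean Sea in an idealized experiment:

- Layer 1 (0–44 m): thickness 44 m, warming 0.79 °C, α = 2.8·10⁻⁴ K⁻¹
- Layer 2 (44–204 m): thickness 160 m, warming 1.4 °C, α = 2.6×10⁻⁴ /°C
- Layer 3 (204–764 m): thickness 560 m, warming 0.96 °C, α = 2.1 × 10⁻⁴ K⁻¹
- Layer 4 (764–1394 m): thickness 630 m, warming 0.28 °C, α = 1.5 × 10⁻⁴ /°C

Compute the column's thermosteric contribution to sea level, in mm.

about 210 mm

2.8×10⁻⁴ × 0.79 × 44 = 0.0097328 m
44–204 m: 2.6×10⁻⁴ × 1.4 × 160 = 0.05824 m
Layer 3: 0.96 × 2.1×10⁻⁴ × 560 = 0.112896 m
Layer 4: 0.28 × 630 × 1.5×10⁻⁴ = 0.02646 m
Δh = 0.0097328 + 0.05824 + 0.112896 + 0.02646 = 0.2073288 m ≈ 210 mm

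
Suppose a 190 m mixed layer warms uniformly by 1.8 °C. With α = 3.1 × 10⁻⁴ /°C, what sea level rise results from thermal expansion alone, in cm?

Δh = αΔT·H = 3.1×10⁻⁴ × 1.8 × 190 = 0.10602 m

Δh = 10.6 cm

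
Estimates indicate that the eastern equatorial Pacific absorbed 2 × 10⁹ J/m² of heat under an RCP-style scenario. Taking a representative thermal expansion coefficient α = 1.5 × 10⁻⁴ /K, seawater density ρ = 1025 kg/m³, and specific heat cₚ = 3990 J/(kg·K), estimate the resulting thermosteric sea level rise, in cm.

Δh ≈ 7.34 cm

Δh = αQ/(ρcₚ) = 1.5×10⁻⁴ × 2×10⁹ / (1025 × 3990) ≈ 0.073354 m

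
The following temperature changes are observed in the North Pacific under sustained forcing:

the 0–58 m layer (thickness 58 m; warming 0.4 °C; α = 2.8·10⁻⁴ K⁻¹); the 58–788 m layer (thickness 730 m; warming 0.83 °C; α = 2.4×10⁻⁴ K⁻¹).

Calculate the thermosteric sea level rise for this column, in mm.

Δh = 150 mm

0–58 m: 58 × 0.4 × 2.8×10⁻⁴ = 0.006496 m
Layer 2: 2.4×10⁻⁴ × 0.83 × 730 = 0.145416 m
Δh = 0.006496 + 0.145416 = 0.151912 m ≈ 150 mm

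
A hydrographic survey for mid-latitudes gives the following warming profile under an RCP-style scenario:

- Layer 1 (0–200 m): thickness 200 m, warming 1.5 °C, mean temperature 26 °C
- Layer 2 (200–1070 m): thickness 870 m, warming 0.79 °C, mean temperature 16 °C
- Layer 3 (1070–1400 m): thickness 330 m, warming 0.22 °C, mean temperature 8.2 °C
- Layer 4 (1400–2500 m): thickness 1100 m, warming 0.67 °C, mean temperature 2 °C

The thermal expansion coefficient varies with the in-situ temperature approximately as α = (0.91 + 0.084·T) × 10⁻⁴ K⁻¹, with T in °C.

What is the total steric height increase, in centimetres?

33.9 cm

Layer 1: α = (0.91 + 0.084×26)×10⁻⁴ = 3.094×10⁻⁴ K⁻¹
Layer 2: α = (0.91 + 0.084×16)×10⁻⁴ = 2.254×10⁻⁴ K⁻¹
Layer 3: α = (0.91 + 0.084×8.2)×10⁻⁴ = 1.5988×10⁻⁴ K⁻¹
Layer 4: α = (0.91 + 0.084×2)×10⁻⁴ = 1.078×10⁻⁴ K⁻¹
200 × 3.094×10⁻⁴ × 1.5 = 0.09282 m
Layer 2: 2.254×10⁻⁴ × 0.79 × 870 = 0.15491742 m
1070–1400 m: 1.5988×10⁻⁴ × 330 × 0.22 = 0.011607288 m
Layer 4: 0.67 × 1.078×10⁻⁴ × 1100 = 0.0794486 m
Δh = 0.09282 + 0.15491742 + 0.011607288 + 0.0794486 = 0.338793308 m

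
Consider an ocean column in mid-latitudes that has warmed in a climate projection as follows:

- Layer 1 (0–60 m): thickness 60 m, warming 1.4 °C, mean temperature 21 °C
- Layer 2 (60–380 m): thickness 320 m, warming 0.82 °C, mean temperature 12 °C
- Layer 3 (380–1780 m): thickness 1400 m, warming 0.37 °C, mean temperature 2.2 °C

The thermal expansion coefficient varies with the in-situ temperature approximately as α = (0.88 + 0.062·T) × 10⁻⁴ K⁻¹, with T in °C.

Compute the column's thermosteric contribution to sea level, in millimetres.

Layer 1: α = (0.88 + 0.062×21)×10⁻⁴ = 2.182×10⁻⁴ K⁻¹
Layer 2: α = (0.88 + 0.062×12)×10⁻⁴ = 1.624×10⁻⁴ K⁻¹
Layer 3: α = (0.88 + 0.062×2.2)×10⁻⁴ = 1.0164×10⁻⁴ K⁻¹
Layer 1: 1.4 × 60 × 2.182×10⁻⁴ = 0.0183288 m
Layer 2: 320 × 0.82 × 1.624×10⁻⁴ = 0.04261376 m
Layer 3: 1.0164×10⁻⁴ × 0.37 × 1400 = 0.05264952 m
Δh = 0.0183288 + 0.04261376 + 0.05264952 = 0.11359208 m ≈ 114 mm

about 114 mm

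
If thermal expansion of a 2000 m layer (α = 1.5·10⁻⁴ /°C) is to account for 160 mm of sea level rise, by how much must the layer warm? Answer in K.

ΔT = Δh/(αH) = 0.16 / (1.5×10⁻⁴ × 2000) ≈ 0.5333 K

0.533 K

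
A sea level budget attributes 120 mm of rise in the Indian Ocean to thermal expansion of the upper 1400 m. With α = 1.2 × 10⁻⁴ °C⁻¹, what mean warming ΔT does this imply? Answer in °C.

about 0.714 °C

ΔT = Δh/(αH) = 0.12 / (1.2×10⁻⁴ × 1400) ≈ 0.7143 °C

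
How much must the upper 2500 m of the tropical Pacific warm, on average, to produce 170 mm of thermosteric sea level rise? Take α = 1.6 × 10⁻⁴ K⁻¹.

ΔT = Δh/(αH) = 0.17 / (1.6×10⁻⁴ × 2500) = 0.4250 K

about 0.425 K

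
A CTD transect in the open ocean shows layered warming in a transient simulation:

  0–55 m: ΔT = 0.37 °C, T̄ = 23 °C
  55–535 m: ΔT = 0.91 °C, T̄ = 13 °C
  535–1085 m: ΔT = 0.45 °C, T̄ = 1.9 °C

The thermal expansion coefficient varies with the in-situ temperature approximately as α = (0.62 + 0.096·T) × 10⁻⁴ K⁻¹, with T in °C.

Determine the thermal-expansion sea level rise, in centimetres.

11 cm

Layer 1: α = (0.62 + 0.096×23)×10⁻⁴ = 2.828×10⁻⁴ K⁻¹
Layer 2: α = (0.62 + 0.096×13)×10⁻⁴ = 1.868×10⁻⁴ K⁻¹
Layer 3: α = (0.62 + 0.096×1.9)×10⁻⁴ = 0.8024×10⁻⁴ K⁻¹
Layer 1: 55 × 0.37 × 2.828×10⁻⁴ = 0.00575498 m
480 × 1.868×10⁻⁴ × 0.91 = 0.08159424 m
0.45 × 0.8024×10⁻⁴ × 550 = 0.0198594 m
Δh = 0.00575498 + 0.08159424 + 0.0198594 = 0.10720862 m ≈ 11 cm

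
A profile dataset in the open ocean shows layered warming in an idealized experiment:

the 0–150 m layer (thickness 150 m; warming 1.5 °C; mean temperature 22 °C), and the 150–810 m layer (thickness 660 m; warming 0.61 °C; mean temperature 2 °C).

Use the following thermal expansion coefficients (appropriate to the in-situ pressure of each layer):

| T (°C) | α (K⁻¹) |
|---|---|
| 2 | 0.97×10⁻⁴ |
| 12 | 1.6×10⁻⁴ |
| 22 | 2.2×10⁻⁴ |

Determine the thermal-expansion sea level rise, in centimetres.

Layer 1 at 22 °C → α = 2.2×10⁻⁴ K⁻¹
Layer 2 at 2 °C → α = 0.97×10⁻⁴ K⁻¹
0–150 m: 2.2×10⁻⁴ × 1.5 × 150 = 0.04950 m
150–810 m: 0.97×10⁻⁴ × 660 × 0.61 = 0.0390522 m
Δh = 0.04950 + 0.0390522 = 0.0885522 m ≈ 8.86 cm

8.86 cm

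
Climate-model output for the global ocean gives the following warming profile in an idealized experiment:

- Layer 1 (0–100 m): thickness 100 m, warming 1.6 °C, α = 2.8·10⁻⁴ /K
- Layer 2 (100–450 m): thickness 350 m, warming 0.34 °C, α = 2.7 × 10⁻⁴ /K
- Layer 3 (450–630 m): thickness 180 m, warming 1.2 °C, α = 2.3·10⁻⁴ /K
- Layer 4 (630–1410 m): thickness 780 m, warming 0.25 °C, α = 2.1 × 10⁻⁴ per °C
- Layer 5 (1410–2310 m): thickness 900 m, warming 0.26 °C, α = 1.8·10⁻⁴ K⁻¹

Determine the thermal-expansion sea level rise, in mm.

2.8×10⁻⁴ × 1.6 × 100 = 0.04480 m
100–450 m: 0.34 × 2.7×10⁻⁴ × 350 = 0.03213 m
450–630 m: 180 × 1.2 × 2.3×10⁻⁴ = 0.04968 m
Layer 4: 780 × 2.1×10⁻⁴ × 0.25 = 0.04095 m
Layer 5: 1.8×10⁻⁴ × 900 × 0.26 = 0.04212 m
Δh = 0.04480 + 0.03213 + 0.04968 + 0.04095 + 0.04212 = 0.20968 m

210 mm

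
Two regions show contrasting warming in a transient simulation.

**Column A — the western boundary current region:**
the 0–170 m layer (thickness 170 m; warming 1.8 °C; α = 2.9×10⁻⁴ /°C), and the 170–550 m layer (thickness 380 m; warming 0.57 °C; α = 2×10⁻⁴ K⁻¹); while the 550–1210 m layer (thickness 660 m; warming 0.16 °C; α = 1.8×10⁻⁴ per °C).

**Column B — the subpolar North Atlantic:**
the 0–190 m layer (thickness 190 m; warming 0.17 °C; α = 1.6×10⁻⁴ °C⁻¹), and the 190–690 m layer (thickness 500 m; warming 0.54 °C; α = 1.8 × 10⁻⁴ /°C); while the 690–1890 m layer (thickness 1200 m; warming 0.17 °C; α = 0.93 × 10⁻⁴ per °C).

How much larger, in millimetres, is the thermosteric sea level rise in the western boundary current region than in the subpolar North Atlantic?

A 170 × 2.9×10⁻⁴ × 1.8 = 0.08874 m
A 170–550 m: 0.57 × 380 × 2×10⁻⁴ = 0.04332 m
A Layer 3: 660 × 1.8×10⁻⁴ × 0.16 = 0.019008 m
A total: 0.151068 m
B Layer 1: 0.17 × 190 × 1.6×10⁻⁴ = 0.005168 m
B 1.8×10⁻⁴ × 0.54 × 500 = 0.04860 m
B 1200 × 0.17 × 0.93×10⁻⁴ = 0.018972 m
B total: 0.07274 m
Difference: 0.151068 − 0.07274 = 0.078328 m

78.3 mm larger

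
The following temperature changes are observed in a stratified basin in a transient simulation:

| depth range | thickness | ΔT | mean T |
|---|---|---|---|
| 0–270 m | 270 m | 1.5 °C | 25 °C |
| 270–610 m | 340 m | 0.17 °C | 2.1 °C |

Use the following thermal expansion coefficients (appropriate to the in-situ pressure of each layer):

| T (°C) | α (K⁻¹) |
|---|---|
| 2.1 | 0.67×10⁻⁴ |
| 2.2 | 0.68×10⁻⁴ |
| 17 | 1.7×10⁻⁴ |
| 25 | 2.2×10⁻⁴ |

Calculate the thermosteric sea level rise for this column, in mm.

Δh = 93 mm

Layer 1 at 25 °C → α = 2.2×10⁻⁴ K⁻¹
Layer 2 at 2.1 °C → α = 0.67×10⁻⁴ K⁻¹
0–270 m: 1.5 × 270 × 2.2×10⁻⁴ = 0.08910 m
0.67×10⁻⁴ × 340 × 0.17 = 0.0038726 m
Δh = 0.08910 + 0.0038726 = 0.0929726 m ≈ 93 mm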